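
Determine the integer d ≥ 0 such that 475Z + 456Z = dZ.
In the PID Z, (a, b) is generated by gcd(a, b). Compute gcd(475, 456) with the extended Euclidean algorithm, tracking rows (r, s, t) with s·475 + t·456 = r:
  row A: (475, 1, 0)   [1·475 + 0·456 = 475]
  row B: (456, 0, 1)   [0·475 + 1·456 = 456]
  475 = 1·456 + 19   → row C = row A − 1·row B = (19, 1, −1)   [check: 1·475 − 1·456 = 19]
  456 = 24·19 + 0   → remainder 0, stop. gcd = 19 (last nonzero row C).
So gcd(475, 456) = 19, with Bézout identity 1·475 − 1·456 = 19. Containment (⊇): the Bézout identity exhibits 19 as an element of (475, 456), giving (19) ⊆ (475, 456). Containment (⊆): since 19 | 475 and 19 | 456 (475 = 19·25, 456 = 19·24), every Z-linear combination of 475 and 456 is divisible by 19, so (475, 456) ⊆ (19). Therefore (475, 456) = (19), d = 19.

Final answer: (475, 456) = (19); d = 19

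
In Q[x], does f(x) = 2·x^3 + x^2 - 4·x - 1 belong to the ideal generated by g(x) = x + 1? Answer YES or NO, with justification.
In Q[x] the ideal (g) consists of all multiples of g, so f ∈ (g) iff g | f, i.e. iff the remainder of f on division by g is 0. Divide f by g (g is monic, so eliminate the leading term of the running remainder at each step):
  leading term 2·x^3: subtract (2·x^2)·g(x) = 2·x^3 + 2·x^2, leaving -x^2 - 4·x - 1
  leading term -x^2: subtract (-x)·g(x) = -x^2 - x, leaving -3·x - 1
  leading term -3·x: subtract (-3)·g(x) = -3·x - 3, leaving 2
The remainder r(x) = 2 ≠ 0 (and deg r < deg g), so g ∤ f, i.e. f ∉ (g).

Final answer: NO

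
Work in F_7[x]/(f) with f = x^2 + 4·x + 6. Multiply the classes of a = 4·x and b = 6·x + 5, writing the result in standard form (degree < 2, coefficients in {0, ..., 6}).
a · b ≡ x + 3 (mod f(x))

Multiply as integer polynomials: a · b = 24·x^2 + 20·x. Reducing coefficients mod 7: a · b ≡ 3·x^2 + 6·x. Now divide by f(x) = x^2 + 4·x + 6 in F_7[x], eliminating the leading term at each step:
  leading term 3·x^2: subtract (3)·f(x) = 3·x^2 + 5·x + 4, leaving x + 3 (coefficients mod 7)
The degree is now < 2, so this is the remainder. Hence a · b ≡ x + 3 in F_7[x]/(f).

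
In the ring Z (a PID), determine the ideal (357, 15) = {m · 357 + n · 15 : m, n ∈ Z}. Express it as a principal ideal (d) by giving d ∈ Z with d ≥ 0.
In the PID Z, (a, b) is generated by gcd(a, b). Compute gcd(357, 15) with the extended Euclidean algorithm, tracking rows (r, s, t) with s·357 + t·15 = r:
  row A: (357, 1, 0)   [1·357 + 0·15 = 357]
  row B: (15, 0, 1)   [0·357 + 1·15 = 15]
  357 = 23·15 + 12   → row C = row A − 23·row B = (12, 1, −23)   [check: 1·357 − 23·15 = 12]
  15 = 1·12 + 3   → row D = row B − 1·row C = (3, −1, 24)   [check: −1·357 + 24·15 = 3]
  12 = 4·3 + 0   → remainder 0, stop. gcd = 3 (last nonzero row D).
So gcd(357, 15) = 3, with Bézout identity −1·357 + 24·15 = 3. Containment (⊇): the Bézout identity exhibits 3 as an element of (357, 15), giving (3) ⊆ (357, 15). Containment (⊆): since 3 | 357 and 3 | 15 (357 = 3·119, 15 = 3·5), every Z-linear combination of 357 and 15 is divisible by 3, so (357, 15) ⊆ (3). Therefore (357, 15) = (3), d = 3.

Final answer: (357, 15) = (3); d = 3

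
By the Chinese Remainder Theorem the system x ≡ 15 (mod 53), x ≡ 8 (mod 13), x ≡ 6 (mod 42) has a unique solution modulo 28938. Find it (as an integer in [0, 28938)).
The moduli 53, 13, 42 are pairwise coprime, so by the CRT there is a unique solution mod 53·13·42 = 28938.
Solve by successive substitution. Start with x ≡ 15 (mod 53).
  Combine with x ≡ 8 (mod 13): write x = 15 + 53·t and require 15 + 53·t ≡ 8 (mod 13), i.e. 53·t ≡ 8 − 15 ≡ 6 (mod 13). Since 53^(−1) ≡ 1 (mod 13) (53 ≡ 1 (mod 13)), t ≡ 1·6 ≡ 6 (mod 13). So x ≡ 15 + 53·6 = 333 (mod 689).
  Combine with x ≡ 6 (mod 42): write x = 333 + 689·t and require 333 + 689·t ≡ 6 (mod 42), i.e. 689·t ≡ 6 − 333 ≡ 9 (mod 42). Since 689^(−1) ≡ 5 (mod 42) (689 ≡ 17 (mod 42)), t ≡ 5·9 ≡ 3 (mod 42). So x ≡ 333 + 689·3 = 2400 (mod 28938).
Unique solution in [0, 28938): x = 2400.

Final answer: x ≡ 2400 (mod 28938); the representative in [0, 28938) is 2400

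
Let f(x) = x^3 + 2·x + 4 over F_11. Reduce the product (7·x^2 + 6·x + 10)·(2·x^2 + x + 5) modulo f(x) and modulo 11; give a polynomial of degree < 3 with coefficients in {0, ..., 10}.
a · b ≡ x + 7 (mod f(x))

Multiply as integer polynomials: a · b = 14·x^4 + 19·x^3 + 61·x^2 + 40·x + 50. Reducing coefficients mod 11: a · b ≡ 3·x^4 + 8·x^3 + 6·x^2 + 7·x + 6. Now divide by f(x) = x^3 + 2·x + 4 in F_11[x], eliminating the leading term at each step:
  leading term 3·x^4: subtract (3·x)·f(x) = 3·x^4 + 6·x^2 + x, leaving 8·x^3 + 6·x + 6 (coefficients mod 11)
  leading term 8·x^3: subtract (8)·f(x) = 8·x^3 + 5·x + 10, leaving x + 7 (coefficients mod 11)
The degree is now < 3, so this is the remainder. Hence a · b ≡ x + 7 in F_11[x]/(f).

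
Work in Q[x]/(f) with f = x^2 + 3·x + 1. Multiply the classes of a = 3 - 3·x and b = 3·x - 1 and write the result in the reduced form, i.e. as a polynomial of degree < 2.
First multiply in Q[x] without reducing: a · b = -9·x^2 + 12·x - 3. Now divide by f(x) = x^2 + 3·x + 1, eliminating the leading term at each step:
  leading term -9·x^2: subtract (-9)·f(x) = -9·x^2 - 27·x - 9, leaving 39·x + 6
The degree is now < 2, so this is the remainder. Hence a · b ≡ 39·x + 6 in Q[x]/(f).

Final answer: a · b ≡ 39·x + 6 (mod f(x))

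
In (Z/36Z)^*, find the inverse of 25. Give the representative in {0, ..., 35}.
Apply the extended Euclidean algorithm to (36, 25), tracking rows (r, s, t) with s·36 + t·25 = r. Each division r_prev = q·r_cur + r_new produces the new row as (previous row) − q·(current row):
  row A: (36, 1, 0)   [1·36 + 0·25 = 36]
  row B: (25, 0, 1)   [0·36 + 1·25 = 25]
  36 = 1·25 + 11   → row C = row A − 1·row B = (11, 1, −1)   [check: 1·36 − 1·25 = 11]
  25 = 2·11 + 3   → row D = row B − 2·row C = (3, −2, 3)   [check: −2·36 + 3·25 = 3]
  11 = 3·3 + 2   → row E = row C − 3·row D = (2, 7, −10)   [check: 7·36 − 10·25 = 2]
  3 = 1·2 + 1   → row F = row D − 1·row E = (1, −9, 13)   [check: −9·36 + 13·25 = 1]
  2 = 2·1 + 0   → remainder 0, stop. gcd = 1 (last nonzero row F).
The gcd is 1, so 25 is invertible mod 36. The last nonzero row gives −9·36 + 13·25 = 1, so t = 13. So 25^(−1) ≡ 13 (mod 36). Verify: 25 · 13 = 325 ≡ 1 (mod 36). ✓

Final answer: 25^(−1) ≡ 13 (mod 36)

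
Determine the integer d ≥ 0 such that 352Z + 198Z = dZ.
(352, 198) = (22); d = 22

In the PID Z, (a, b) is generated by gcd(a, b). Compute gcd(352, 198) with the extended Euclidean algorithm, tracking rows (r, s, t) with s·352 + t·198 = r:
  row A: (352, 1, 0)   [1·352 + 0·198 = 352]
  row B: (198, 0, 1)   [0·352 + 1·198 = 198]
  352 = 1·198 + 154   → row C = row A − 1·row B = (154, 1, −1)   [check: 1·352 − 1·198 = 154]
  198 = 1·154 + 44   → row D = row B − 1·row C = (44, −1, 2)   [check: −1·352 + 2·198 = 44]
  154 = 3·44 + 22   → row E = row C − 3·row D = (22, 4, −7)   [check: 4·352 − 7·198 = 22]
  44 = 2·22 + 0   → remainder 0, stop. gcd = 22 (last nonzero row E).
So gcd(352, 198) = 22, with Bézout identity 4·352 − 7·198 = 22. Containment (⊇): the Bézout identity exhibits 22 as an element of (352, 198), giving (22) ⊆ (352, 198). Containment (⊆): since 22 | 352 and 22 | 198 (352 = 22·16, 198 = 22·9), every Z-linear combination of 352 and 198 is divisible by 22, so (352, 198) ⊆ (22). Therefore (352, 198) = (22), d = 22.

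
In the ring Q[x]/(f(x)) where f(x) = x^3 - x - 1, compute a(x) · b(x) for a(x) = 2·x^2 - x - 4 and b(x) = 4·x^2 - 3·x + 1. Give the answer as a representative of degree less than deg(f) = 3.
a · b ≡ -3·x^2 + 9·x - 14 (mod f(x))

First multiply in Q[x] without reducing: a · b = 8·x^4 - 10·x^3 - 11·x^2 + 11·x - 4. Now divide by f(x) = x^3 - x - 1, eliminating the leading term at each step:
  leading term 8·x^4: subtract (8·x)·f(x) = 8·x^4 - 8·x^2 - 8·x, leaving -10·x^3 - 3·x^2 + 19·x - 4
  leading term -10·x^3: subtract (-10)·f(x) = -10·x^3 + 10·x + 10, leaving -3·x^2 + 9·x - 14
The degree is now < 3, so this is the remainder. Hence a · b ≡ -3·x^2 + 9·x - 14 in Q[x]/(f).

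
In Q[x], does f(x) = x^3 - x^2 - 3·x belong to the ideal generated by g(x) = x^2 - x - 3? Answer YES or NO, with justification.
In Q[x] the ideal (g) consists of all multiples of g, so f ∈ (g) iff g | f, i.e. iff the remainder of f on division by g is 0. Divide f by g (g is monic, so eliminate the leading term of the running remainder at each step):
  leading term x^3: subtract (x)·g(x) = x^3 - x^2 - 3·x, leaving 0
The remainder is 0, so f(x) = g(x) · h(x) with h(x) = x. Hence g | f, i.e. f ∈ (g).

Final answer: YES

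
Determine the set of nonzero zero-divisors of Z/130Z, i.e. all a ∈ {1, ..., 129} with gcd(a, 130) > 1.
An element a ∈ Z/130Z (with a ≠ 0) is a zero-divisor iff gcd(a, 130) > 1 (because a is a unit precisely when gcd(a, n) = 1, and in Z/nZ every nonzero, non-unit element is a zero-divisor). Scan a = 1, ..., 129 and keep those with gcd(a, 130) > 1:
  gcd(2, 130) = 2, gcd(4, 130) = 2, gcd(5, 130) = 5, gcd(6, 130) = 2, gcd(8, 130) = 2, gcd(10, 130) = 10, gcd(12, 130) = 2, gcd(13, 130) = 13, gcd(14, 130) = 2, gcd(15, 130) = 5, gcd(16, 130) = 2, gcd(18, 130) = 2, gcd(20, 130) = 10, gcd(22, 130) = 2, gcd(24, 130) = 2, gcd(25, 130) = 5, gcd(26, 130) = 26, gcd(28, 130) = 2, gcd(30, 130) = 10, gcd(32, 130) = 2, gcd(34, 130) = 2, gcd(35, 130) = 5, gcd(36, 130) = 2, gcd(38, 130) = 2, gcd(39, 130) = 13, gcd(40, 130) = 10, gcd(42, 130) = 2, gcd(44, 130) = 2, gcd(45, 130) = 5, gcd(46, 130) = 2, gcd(48, 130) = 2, gcd(50, 130) = 10, gcd(52, 130) = 26, gcd(54, 130) = 2, gcd(55, 130) = 5, gcd(56, 130) = 2, gcd(58, 130) = 2, gcd(60, 130) = 10, gcd(62, 130) = 2, gcd(64, 130) = 2, gcd(65, 130) = 65, gcd(66, 130) = 2, gcd(68, 130) = 2, gcd(70, 130) = 10, gcd(72, 130) = 2, gcd(74, 130) = 2, gcd(75, 130) = 5, gcd(76, 130) = 2, gcd(78, 130) = 26, gcd(80, 130) = 10, gcd(82, 130) = 2, gcd(84, 130) = 2, gcd(85, 130) = 5, gcd(86, 130) = 2, gcd(88, 130) = 2, gcd(90, 130) = 10, gcd(91, 130) = 13, gcd(92, 130) = 2, gcd(94, 130) = 2, gcd(95, 130) = 5, gcd(96, 130) = 2, gcd(98, 130) = 2, gcd(100, 130) = 10, gcd(102, 130) = 2, gcd(104, 130) = 26, gcd(105, 130) = 5, gcd(106, 130) = 2, gcd(108, 130) = 2, gcd(110, 130) = 10, gcd(112, 130) = 2, gcd(114, 130) = 2, gcd(115, 130) = 5, gcd(116, 130) = 2, gcd(117, 130) = 13, gcd(118, 130) = 2, gcd(120, 130) = 10, gcd(122, 130) = 2, gcd(124, 130) = 2, gcd(125, 130) = 5, gcd(126, 130) = 2, gcd(128, 130) = 2.
All other a ∈ {1, ..., 129} have gcd(a, 130) = 1 and are units. So the nonzero zero-divisors are exactly the 81 values of a appearing in this scan.

Final answer: nonzero zero-divisors of Z/130Z = {2, 4, 5, 6, 8, 10, 12, 13, 14, 15, 16, 18, 20, 22, 24, 25, 26, 28, 30, 32, 34, 35, 36, 38, 39, 40, 42, 44, 45, 46, 48, 50, 52, 54, 55, 56, 58, 60, 62, 64, 65, 66, 68, 70, 72, 74, 75, 76, 78, 80, 82, 84, 85, 86, 88, 90, 91, 92, 94, 95, 96, 98, 100, 102, 104, 105, 106, 108, 110, 112, 114, 115, 116, 117, 118, 120, 122, 124, 125, 126, 128}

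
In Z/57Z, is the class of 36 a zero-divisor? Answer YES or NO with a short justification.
YES

gcd(36, 57) = 3 > 1, so 36 is not a unit in Z/57Z. In Z/nZ every nonzero non-unit is a zero-divisor: explicitly, take b = 57/gcd = 19 ≠ 0 (mod 57); then 36·19 = 684 = 12·57, i.e. 36·19 ≡ 0 (mod 57). So 36 is a zero-divisor.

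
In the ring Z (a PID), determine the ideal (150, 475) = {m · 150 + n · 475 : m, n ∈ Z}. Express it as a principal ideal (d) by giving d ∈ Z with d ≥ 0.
(150, 475) = (25); d = 25

In the PID Z, (a, b) is generated by gcd(a, b). Compute gcd(475, 150) with the extended Euclidean algorithm, tracking rows (r, s, t) with s·475 + t·150 = r:
  row A: (475, 1, 0)   [1·475 + 0·150 = 475]
  row B: (150, 0, 1)   [0·475 + 1·150 = 150]
  475 = 3·150 + 25   → row C = row A − 3·row B = (25, 1, −3)   [check: 1·475 − 3·150 = 25]
  150 = 6·25 + 0   → remainder 0, stop. gcd = 25 (last nonzero row C).
So gcd(150, 475) = 25, with Bézout identity 1·475 − 3·150 = 25. Containment (⊇): the Bézout identity exhibits 25 as an element of (150, 475), giving (25) ⊆ (150, 475). Containment (⊆): since 25 | 150 and 25 | 475 (150 = 25·6, 475 = 25·19), every Z-linear combination of 150 and 475 is divisible by 25, so (150, 475) ⊆ (25). Therefore (150, 475) = (25), d = 25.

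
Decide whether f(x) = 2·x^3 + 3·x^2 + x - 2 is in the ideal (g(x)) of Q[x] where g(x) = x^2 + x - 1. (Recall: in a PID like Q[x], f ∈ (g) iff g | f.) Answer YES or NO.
NO

In Q[x] the ideal (g) consists of all multiples of g, so f ∈ (g) iff g | f, i.e. iff the remainder of f on division by g is 0. Divide f by g (g is monic, so eliminate the leading term of the running remainder at each step):
  leading term 2·x^3: subtract (2·x)·g(x) = 2·x^3 + 2·x^2 - 2·x, leaving x^2 + 3·x - 2
  leading term x^2: subtract (1)·g(x) = x^2 + x - 1, leaving 2·x - 1
The remainder r(x) = 2·x - 1 ≠ 0 (and deg r < deg g), so g ∤ f, i.e. f ∉ (g).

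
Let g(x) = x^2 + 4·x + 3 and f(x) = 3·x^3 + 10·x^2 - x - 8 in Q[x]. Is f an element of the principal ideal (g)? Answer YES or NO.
NO

In Q[x] the ideal (g) consists of all multiples of g, so f ∈ (g) iff g | f, i.e. iff the remainder of f on division by g is 0. Divide f by g (g is monic, so eliminate the leading term of the running remainder at each step):
  leading term 3·x^3: subtract (3·x)·g(x) = 3·x^3 + 12·x^2 + 9·x, leaving -2·x^2 - 10·x - 8
  leading term -2·x^2: subtract (-2)·g(x) = -2·x^2 - 8·x - 6, leaving -2·x - 2
The remainder r(x) = -2·x - 2 ≠ 0 (and deg r < deg g), so g ∤ f, i.e. f ∉ (g).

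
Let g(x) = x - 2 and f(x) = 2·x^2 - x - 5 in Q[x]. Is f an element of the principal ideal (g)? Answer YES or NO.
In Q[x] the ideal (g) consists of all multiples of g, so f ∈ (g) iff g | f, i.e. iff the remainder of f on division by g is 0. Divide f by g (g is monic, so eliminate the leading term of the running remainder at each step):
  leading term 2·x^2: subtract (2·x)·g(x) = 2·x^2 - 4·x, leaving 3·x - 5
  leading term 3·x: subtract (3)·g(x) = 3·x - 6, leaving 1
The remainder r(x) = 1 ≠ 0 (and deg r < deg g), so g ∤ f, i.e. f ∉ (g).

Final answer: NO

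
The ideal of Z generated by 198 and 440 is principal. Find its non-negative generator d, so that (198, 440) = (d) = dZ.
In the PID Z, (a, b) is generated by gcd(a, b). Compute gcd(440, 198) with the extended Euclidean algorithm, tracking rows (r, s, t) with s·440 + t·198 = r:
  row A: (440, 1, 0)   [1·440 + 0·198 = 440]
  row B: (198, 0, 1)   [0·440 + 1·198 = 198]
  440 = 2·198 + 44   → row C = row A − 2·row B = (44, 1, −2)   [check: 1·440 − 2·198 = 44]
  198 = 4·44 + 22   → row D = row B − 4·row C = (22, −4, 9)   [check: −4·440 + 9·198 = 22]
  44 = 2·22 + 0   → remainder 0, stop. gcd = 22 (last nonzero row D).
So gcd(198, 440) = 22, with Bézout identity −4·440 + 9·198 = 22. Containment (⊇): the Bézout identity exhibits 22 as an element of (198, 440), giving (22) ⊆ (198, 440). Containment (⊆): since 22 | 198 and 22 | 440 (198 = 22·9, 440 = 22·20), every Z-linear combination of 198 and 440 is divisible by 22, so (198, 440) ⊆ (22). Therefore (198, 440) = (22), d = 22.

Final answer: (198, 440) = (22); d = 22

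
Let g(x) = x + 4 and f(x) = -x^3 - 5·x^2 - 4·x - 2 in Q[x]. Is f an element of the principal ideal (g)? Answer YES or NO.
In Q[x] the ideal (g) consists of all multiples of g, so f ∈ (g) iff g | f, i.e. iff the remainder of f on division by g is 0. Divide f by g (g is monic, so eliminate the leading term of the running remainder at each step):
  leading term -x^3: subtract (-x^2)·g(x) = -x^3 - 4·x^2, leaving -x^2 - 4·x - 2
  leading term -x^2: subtract (-x)·g(x) = -x^2 - 4·x, leaving -2
The remainder r(x) = -2 ≠ 0 (and deg r < deg g), so g ∤ f, i.e. f ∉ (g).

Final answer: NO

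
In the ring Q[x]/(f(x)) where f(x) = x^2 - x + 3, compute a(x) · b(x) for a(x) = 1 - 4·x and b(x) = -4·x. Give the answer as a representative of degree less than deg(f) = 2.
a · b ≡ 12·x - 48 (mod f(x))

First multiply in Q[x] without reducing: a · b = 16·x^2 - 4·x. Now divide by f(x) = x^2 - x + 3, eliminating the leading term at each step:
  leading term 16·x^2: subtract (16)·f(x) = 16·x^2 - 16·x + 48, leaving 12·x - 48
The degree is now < 2, so this is the remainder. Hence a · b ≡ 12·x - 48 in Q[x]/(f).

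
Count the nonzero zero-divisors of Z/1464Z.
In Z/1464Z each nonzero element is either a unit (gcd with 1464 is 1) or a zero-divisor (gcd > 1). The number of units is φ(1464): factorise 1464 = 2^3 · 3 · 61, so φ(1464) = (2^3 − 2^2) · (3 − 1) · (61 − 1) = 4 · 2 · 60 = 480. The nonzero elements number 1464 − 1 = 1463. Hence the nonzero zero-divisors number 1463 − 480 = 983.

Final answer: Z/1464Z has 983 nonzero zero-divisors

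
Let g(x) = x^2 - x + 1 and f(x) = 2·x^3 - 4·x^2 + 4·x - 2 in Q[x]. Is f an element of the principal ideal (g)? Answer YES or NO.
In Q[x] the ideal (g) consists of all multiples of g, so f ∈ (g) iff g | f, i.e. iff the remainder of f on division by g is 0. Divide f by g (g is monic, so eliminate the leading term of the running remainder at each step):
  leading term 2·x^3: subtract (2·x)·g(x) = 2·x^3 - 2·x^2 + 2·x, leaving -2·x^2 + 2·x - 2
  leading term -2·x^2: subtract (-2)·g(x) = -2·x^2 + 2·x - 2, leaving 0
The remainder is 0, so f(x) = g(x) · h(x) with h(x) = 2·x - 2. Hence g | f, i.e. f ∈ (g).

Final answer: YES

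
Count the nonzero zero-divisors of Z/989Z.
In Z/989Z each nonzero element is either a unit (gcd with 989 is 1) or a zero-divisor (gcd > 1). The number of units is φ(989): factorise 989 = 23 · 43, so φ(989) = (23 − 1) · (43 − 1) = 22 · 42 = 924. The nonzero elements number 989 − 1 = 988. Hence the nonzero zero-divisors number 988 − 924 = 64.

Final answer: Z/989Z has 64 nonzero zero-divisors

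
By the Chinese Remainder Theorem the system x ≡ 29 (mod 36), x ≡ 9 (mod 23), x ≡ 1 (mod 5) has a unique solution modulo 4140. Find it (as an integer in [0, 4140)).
The moduli 36, 23, 5 are pairwise coprime, so by the CRT there is a unique solution mod 36·23·5 = 4140.
Solve by successive substitution. Start with x ≡ 29 (mod 36).
  Combine with x ≡ 9 (mod 23): write x = 29 + 36·t and require 29 + 36·t ≡ 9 (mod 23), i.e. 36·t ≡ 9 − 29 ≡ 3 (mod 23). Since 36^(−1) ≡ 16 (mod 23) (36 ≡ 13 (mod 23)), t ≡ 16·3 ≡ 2 (mod 23). So x ≡ 29 + 36·2 = 101 (mod 828).
  Combine with x ≡ 1 (mod 5): write x = 101 + 828·t and require 101 + 828·t ≡ 1 (mod 5), i.e. 828·t ≡ 1 − 101 ≡ 0 (mod 5). Since 828^(−1) ≡ 2 (mod 5) (828 ≡ 3 (mod 5)), t ≡ 2·0 ≡ 0 (mod 5). So x ≡ 101 + 828·0 = 101 (mod 4140).
Unique solution in [0, 4140): x = 101.

Final answer: x ≡ 101 (mod 4140); the representative in [0, 4140) is 101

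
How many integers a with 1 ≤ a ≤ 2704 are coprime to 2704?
1248

The number of a ∈ {1, ..., 2704} with gcd(a, 2704) = 1 is by definition Euler's totient φ(2704). φ is multiplicative, with φ(p^e) = p^e − p^(e−1). Factorise 2704 = 2^4 · 13^2. Then
  φ(2704) = (2^4 − 2^3) · (13^2 − 13^1) = 8 · 156 = 1248.
So there are 1248 such integers.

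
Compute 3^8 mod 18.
9

Use repeated squaring. Binary(8) = 1000. Walk through the bits of the exponent 8 left-to-right: at each bit after the leading one, square the running value, then multiply by 3 if the bit is 1 (always reducing mod 18):
  bit 1 = 1 (leading): start with 3.
  bit 2 = 0: square 3^2 = 9 (mod 18).
  bit 3 = 0: square 9^2 = 81 ≡ 9 (mod 18).
  bit 4 = 0: square 9^2 = 81 ≡ 9 (mod 18).
Final value: 3^8 ≡ 9 (mod 18).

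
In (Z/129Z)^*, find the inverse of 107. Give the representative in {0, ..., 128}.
107^(−1) ≡ 41 (mod 129)

Apply the extended Euclidean algorithm to (129, 107), tracking rows (r, s, t) with s·129 + t·107 = r. Each division r_prev = q·r_cur + r_new produces the new row as (previous row) − q·(current row):
  row A: (129, 1, 0)   [1·129 + 0·107 = 129]
  row B: (107, 0, 1)   [0·129 + 1·107 = 107]
  129 = 1·107 + 22   → row C = row A − 1·row B = (22, 1, −1)   [check: 1·129 − 1·107 = 22]
  107 = 4·22 + 19   → row D = row B − 4·row C = (19, −4, 5)   [check: −4·129 + 5·107 = 19]
  22 = 1·19 + 3   → row E = row C − 1·row D = (3, 5, −6)   [check: 5·129 − 6·107 = 3]
  19 = 6·3 + 1   → row F = row D − 6·row E = (1, −34, 41)   [check: −34·129 + 41·107 = 1]
  3 = 3·1 + 0   → remainder 0, stop. gcd = 1 (last nonzero row F).
The gcd is 1, so 107 is invertible mod 129. The last nonzero row gives −34·129 + 41·107 = 1, so t = 41. So 107^(−1) ≡ 41 (mod 129). Verify: 107 · 41 = 4387 ≡ 1 (mod 129). ✓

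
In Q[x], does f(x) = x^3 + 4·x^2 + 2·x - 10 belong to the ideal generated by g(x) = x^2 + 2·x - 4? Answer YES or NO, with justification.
NO

In Q[x] the ideal (g) consists of all multiples of g, so f ∈ (g) iff g | f, i.e. iff the remainder of f on division by g is 0. Divide f by g (g is monic, so eliminate the leading term of the running remainder at each step):
  leading term x^3: subtract (x)·g(x) = x^3 + 2·x^2 - 4·x, leaving 2·x^2 + 6·x - 10
  leading term 2·x^2: subtract (2)·g(x) = 2·x^2 + 4·x - 8, leaving 2·x - 2
The remainder r(x) = 2·x - 2 ≠ 0 (and deg r < deg g), so g ∤ f, i.e. f ∉ (g).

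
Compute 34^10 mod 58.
20

Use repeated squaring. Binary(10) = 1010. Walk through the bits of the exponent 10 left-to-right: at each bit after the leading one, square the running value, then multiply by 34 if the bit is 1 (always reducing mod 58):
  bit 1 = 1 (leading): start with 34.
  bit 2 = 0: square 34^2 = 1156 ≡ 54 (mod 58).
  bit 3 = 1: square 54^2 = 2916 ≡ 16; bit is 1, so multiply 16·34 = 544 ≡ 22 (mod 58).
  bit 4 = 0: square 22^2 = 484 ≡ 20 (mod 58).
Final value: 34^10 ≡ 20 (mod 58).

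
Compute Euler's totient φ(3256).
φ is multiplicative, with φ(p^e) = p^e − p^(e−1). Factorise 3256 = 2^3 · 11 · 37. Then
  φ(3256) = (2^3 − 2^2) · (11 − 1) · (37 − 1) = 4 · 10 · 36 = 1440.

Final answer: φ(3256) = 1440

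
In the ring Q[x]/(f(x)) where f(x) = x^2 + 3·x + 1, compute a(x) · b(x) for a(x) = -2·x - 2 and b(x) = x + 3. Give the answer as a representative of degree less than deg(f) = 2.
a · b ≡ -2·x - 4 (mod f(x))

First multiply in Q[x] without reducing: a · b = -2·x^2 - 8·x - 6. Now divide by f(x) = x^2 + 3·x + 1, eliminating the leading term at each step:
  leading term -2·x^2: subtract (-2)·f(x) = -2·x^2 - 6·x - 2, leaving -2·x - 4
The degree is now < 2, so this is the remainder. Hence a · b ≡ -2·x - 4 in Q[x]/(f).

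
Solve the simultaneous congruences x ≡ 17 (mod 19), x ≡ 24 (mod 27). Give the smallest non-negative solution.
x ≡ 321 (mod 513); the representative in [0, 513) is 321

The moduli 19, 27 are pairwise coprime, so by the CRT there is a unique solution mod 19·27 = 513.
Solve by successive substitution. Start with x ≡ 17 (mod 19).
  Combine with x ≡ 24 (mod 27): write x = 17 + 19·t and require 17 + 19·t ≡ 24 (mod 27), i.e. 19·t ≡ 24 − 17 ≡ 7 (mod 27). Since 19^(−1) ≡ 10 (mod 27), t ≡ 10·7 ≡ 16 (mod 27). So x ≡ 17 + 19·16 = 321 (mod 513).
Unique solution in [0, 513): x = 321.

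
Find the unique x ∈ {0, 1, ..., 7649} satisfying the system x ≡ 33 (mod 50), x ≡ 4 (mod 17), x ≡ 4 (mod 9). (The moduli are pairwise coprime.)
x ≡ 6583 (mod 7650); the representative in [0, 7650) is 6583

The moduli 50, 17, 9 are pairwise coprime, so by the CRT there is a unique solution mod 50·17·9 = 7650.
Solve by successive substitution. Start with x ≡ 33 (mod 50).
  Combine with x ≡ 4 (mod 17): write x = 33 + 50·t and require 33 + 50·t ≡ 4 (mod 17), i.e. 50·t ≡ 4 − 33 ≡ 5 (mod 17). Since 50^(−1) ≡ 16 (mod 17) (50 ≡ 16 (mod 17)), t ≡ 16·5 ≡ 12 (mod 17). So x ≡ 33 + 50·12 = 633 (mod 850).
  Combine with x ≡ 4 (mod 9): write x = 633 + 850·t and require 633 + 850·t ≡ 4 (mod 9), i.e. 850·t ≡ 4 − 633 ≡ 1 (mod 9). Since 850^(−1) ≡ 7 (mod 9) (850 ≡ 4 (mod 9)), t ≡ 7·1 ≡ 7 (mod 9). So x ≡ 633 + 850·7 = 6583 (mod 7650).
Unique solution in [0, 7650): x = 6583.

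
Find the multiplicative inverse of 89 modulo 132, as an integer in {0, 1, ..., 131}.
Apply the extended Euclidean algorithm to (132, 89), tracking rows (r, s, t) with s·132 + t·89 = r. Each division r_prev = q·r_cur + r_new produces the new row as (previous row) − q·(current row):
  row A: (132, 1, 0)   [1·132 + 0·89 = 132]
  row B: (89, 0, 1)   [0·132 + 1·89 = 89]
  132 = 1·89 + 43   → row C = row A − 1·row B = (43, 1, −1)   [check: 1·132 − 1·89 = 43]
  89 = 2·43 + 3   → row D = row B − 2·row C = (3, −2, 3)   [check: −2·132 + 3·89 = 3]
  43 = 14·3 + 1   → row E = row C − 14·row D = (1, 29, −43)   [check: 29·132 − 43·89 = 1]
  3 = 3·1 + 0   → remainder 0, stop. gcd = 1 (last nonzero row E).
The gcd is 1, so 89 is invertible mod 132. The last nonzero row gives 29·132 − 43·89 = 1, so t = −43. So 89^(−1) ≡ −43 ≡ 89 (mod 132). Verify: 89 · 89 = 7921 ≡ 1 (mod 132). ✓

Final answer: 89^(−1) ≡ 89 (mod 132)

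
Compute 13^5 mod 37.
Use repeated squaring. Binary(5) = 101. Walk through the bits of the exponent 5 left-to-right: at each bit after the leading one, square the running value, then multiply by 13 if the bit is 1 (always reducing mod 37):
  bit 1 = 1 (leading): start with 13.
  bit 2 = 0: square 13^2 = 169 ≡ 21 (mod 37).
  bit 3 = 1: square 21^2 = 441 ≡ 34; bit is 1, so multiply 34·13 = 442 ≡ 35 (mod 37).
Final value: 13^5 ≡ 35 (mod 37).

Final answer: 35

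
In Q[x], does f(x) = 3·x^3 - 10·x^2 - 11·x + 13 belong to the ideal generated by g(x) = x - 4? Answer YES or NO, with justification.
NO

In Q[x] the ideal (g) consists of all multiples of g, so f ∈ (g) iff g | f, i.e. iff the remainder of f on division by g is 0. Divide f by g (g is monic, so eliminate the leading term of the running remainder at each step):
  leading term 3·x^3: subtract (3·x^2)·g(x) = 3·x^3 - 12·x^2, leaving 2·x^2 - 11·x + 13
  leading term 2·x^2: subtract (2·x)·g(x) = 2·x^2 - 8·x, leaving 13 - 3·x
  leading term -3·x: subtract (-3)·g(x) = 12 - 3·x, leaving 1
The remainder r(x) = 1 ≠ 0 (and deg r < deg g), so g ∤ f, i.e. f ∉ (g).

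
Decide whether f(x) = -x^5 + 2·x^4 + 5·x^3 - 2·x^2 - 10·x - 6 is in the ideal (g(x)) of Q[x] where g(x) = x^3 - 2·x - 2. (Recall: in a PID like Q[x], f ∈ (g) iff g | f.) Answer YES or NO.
In Q[x] the ideal (g) consists of all multiples of g, so f ∈ (g) iff g | f, i.e. iff the remainder of f on division by g is 0. Divide f by g (g is monic, so eliminate the leading term of the running remainder at each step):
  leading term -x^5: subtract (-x^2)·g(x) = -x^5 + 2·x^3 + 2·x^2, leaving 2·x^4 + 3·x^3 - 4·x^2 - 10·x - 6
  leading term 2·x^4: subtract (2·x)·g(x) = 2·x^4 - 4·x^2 - 4·x, leaving 3·x^3 - 6·x - 6
  leading term 3·x^3: subtract (3)·g(x) = 3·x^3 - 6·x - 6, leaving 0
The remainder is 0, so f(x) = g(x) · h(x) with h(x) = -x^2 + 2·x + 3. Hence g | f, i.e. f ∈ (g).

Final answer: YES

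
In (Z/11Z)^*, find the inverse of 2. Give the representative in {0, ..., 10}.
2^(−1) ≡ 6 (mod 11)

Apply the extended Euclidean algorithm to (11, 2), tracking rows (r, s, t) with s·11 + t·2 = r. Each division r_prev = q·r_cur + r_new produces the new row as (previous row) − q·(current row):
  row A: (11, 1, 0)   [1·11 + 0·2 = 11]
  row B: (2, 0, 1)   [0·11 + 1·2 = 2]
  11 = 5·2 + 1   → row C = row A − 5·row B = (1, 1, −5)   [check: 1·11 − 5·2 = 1]
  2 = 2·1 + 0   → remainder 0, stop. gcd = 1 (last nonzero row C).
The gcd is 1, so 2 is invertible mod 11. The last nonzero row gives 1·11 − 5·2 = 1, so t = −5. So 2^(−1) ≡ −5 ≡ 6 (mod 11). Verify: 2 · 6 = 12 ≡ 1 (mod 11). ✓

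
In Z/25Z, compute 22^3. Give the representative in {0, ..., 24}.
Use repeated squaring. Binary(3) = 11. Walk through the bits of the exponent 3 left-to-right: at each bit after the leading one, square the running value, then multiply by 22 if the bit is 1 (always reducing mod 25):
  bit 1 = 1 (leading): start with 22.
  bit 2 = 1: square 22^2 = 484 ≡ 9; bit is 1, so multiply 9·22 = 198 ≡ 23 (mod 25).
Final value: 22^3 ≡ 23 (mod 25).

Final answer: 23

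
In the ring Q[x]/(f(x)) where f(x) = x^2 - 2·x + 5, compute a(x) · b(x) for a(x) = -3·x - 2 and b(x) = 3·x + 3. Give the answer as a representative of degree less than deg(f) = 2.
a · b ≡ 39 - 33·x (mod f(x))

First multiply in Q[x] without reducing: a · b = -9·x^2 - 15·x - 6. Now divide by f(x) = x^2 - 2·x + 5, eliminating the leading term at each step:
  leading term -9·x^2: subtract (-9)·f(x) = -9·x^2 + 18·x - 45, leaving 39 - 33·x
The degree is now < 2, so this is the remainder. Hence a · b ≡ 39 - 33·x in Q[x]/(f).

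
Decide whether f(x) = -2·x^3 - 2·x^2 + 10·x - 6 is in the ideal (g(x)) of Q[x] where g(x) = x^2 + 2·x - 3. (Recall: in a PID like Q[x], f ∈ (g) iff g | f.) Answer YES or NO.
In Q[x] the ideal (g) consists of all multiples of g, so f ∈ (g) iff g | f, i.e. iff the remainder of f on division by g is 0. Divide f by g (g is monic, so eliminate the leading term of the running remainder at each step):
  leading term -2·x^3: subtract (-2·x)·g(x) = -2·x^3 - 4·x^2 + 6·x, leaving 2·x^2 + 4·x - 6
  leading term 2·x^2: subtract (2)·g(x) = 2·x^2 + 4·x - 6, leaving 0
The remainder is 0, so f(x) = g(x) · h(x) with h(x) = 2 - 2·x. Hence g | f, i.e. f ∈ (g).

Final answer: YES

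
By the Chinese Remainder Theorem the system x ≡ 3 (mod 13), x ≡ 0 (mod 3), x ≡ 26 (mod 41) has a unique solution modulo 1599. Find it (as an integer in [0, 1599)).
The moduli 13, 3, 41 are pairwise coprime, so by the CRT there is a unique solution mod 13·3·41 = 1599.
Solve by successive substitution. Start with x ≡ 3 (mod 13).
  Combine with x ≡ 0 (mod 3): write x = 3 + 13·t and require 3 + 13·t ≡ 0 (mod 3), i.e. 13·t ≡ 0 − 3 ≡ 0 (mod 3). Since 13^(−1) ≡ 1 (mod 3) (13 ≡ 1 (mod 3)), t ≡ 1·0 ≡ 0 (mod 3). So x ≡ 3 + 13·0 = 3 (mod 39).
  Combine with x ≡ 26 (mod 41): write x = 3 + 39·t and require 3 + 39·t ≡ 26 (mod 41), i.e. 39·t ≡ 26 − 3 ≡ 23 (mod 41). Since 39^(−1) ≡ 20 (mod 41), t ≡ 20·23 ≡ 9 (mod 41). So x ≡ 3 + 39·9 = 354 (mod 1599).
Unique solution in [0, 1599): x = 354.

Final answer: x ≡ 354 (mod 1599); the representative in [0, 1599) is 354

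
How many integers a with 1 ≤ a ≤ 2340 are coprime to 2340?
576

The number of a ∈ {1, ..., 2340} with gcd(a, 2340) = 1 is by definition Euler's totient φ(2340). φ is multiplicative, with φ(p^e) = p^e − p^(e−1). Factorise 2340 = 2^2 · 3^2 · 5 · 13. Then
  φ(2340) = (2^2 − 2^1) · (3^2 − 3^1) · (5 − 1) · (13 − 1) = 2 · 6 · 4 · 12 = 576.
So there are 576 such integers.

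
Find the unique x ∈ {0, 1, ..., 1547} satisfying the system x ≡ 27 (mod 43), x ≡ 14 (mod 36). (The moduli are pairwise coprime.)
x ≡ 1274 (mod 1548); the representative in [0, 1548) is 1274

The moduli 43, 36 are pairwise coprime, so by the CRT there is a unique solution mod 43·36 = 1548.
Solve by successive substitution. Start with x ≡ 27 (mod 43).
  Combine with x ≡ 14 (mod 36): write x = 27 + 43·t and require 27 + 43·t ≡ 14 (mod 36), i.e. 43·t ≡ 14 − 27 ≡ 23 (mod 36). Since 43^(−1) ≡ 31 (mod 36) (43 ≡ 7 (mod 36)), t ≡ 31·23 ≡ 29 (mod 36). So x ≡ 27 + 43·29 = 1274 (mod 1548).
Unique solution in [0, 1548): x = 1274.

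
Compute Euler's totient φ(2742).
φ is multiplicative, with φ(p^e) = p^e − p^(e−1). Factorise 2742 = 2 · 3 · 457. Then
  φ(2742) = (2 − 1) · (3 − 1) · (457 − 1) = 1 · 2 · 456 = 912.

Final answer: φ(2742) = 912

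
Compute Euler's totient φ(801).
φ(801) = 528

φ is multiplicative, with φ(p^e) = p^e − p^(e−1). Factorise 801 = 3^2 · 89. Then
  φ(801) = (3^2 − 3^1) · (89 − 1) = 6 · 88 = 528.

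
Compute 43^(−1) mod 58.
Apply the extended Euclidean algorithm to (58, 43), tracking rows (r, s, t) with s·58 + t·43 = r. Each division r_prev = q·r_cur + r_new produces the new row as (previous row) − q·(current row):
  row A: (58, 1, 0)   [1·58 + 0·43 = 58]
  row B: (43, 0, 1)   [0·58 + 1·43 = 43]
  58 = 1·43 + 15   → row C = row A − 1·row B = (15, 1, −1)   [check: 1·58 − 1·43 = 15]
  43 = 2·15 + 13   → row D = row B − 2·row C = (13, −2, 3)   [check: −2·58 + 3·43 = 13]
  15 = 1·13 + 2   → row E = row C − 1·row D = (2, 3, −4)   [check: 3·58 − 4·43 = 2]
  13 = 6·2 + 1   → row F = row D − 6·row E = (1, −20, 27)   [check: −20·58 + 27·43 = 1]
  2 = 2·1 + 0   → remainder 0, stop. gcd = 1 (last nonzero row F).
The gcd is 1, so 43 is invertible mod 58. The last nonzero row gives −20·58 + 27·43 = 1, so t = 27. So 43^(−1) ≡ 27 (mod 58). Verify: 43 · 27 = 1161 ≡ 1 (mod 58). ✓

Final answer: 43^(−1) ≡ 27 (mod 58)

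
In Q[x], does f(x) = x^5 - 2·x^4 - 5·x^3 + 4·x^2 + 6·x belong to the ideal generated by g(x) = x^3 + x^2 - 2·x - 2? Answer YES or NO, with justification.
In Q[x] the ideal (g) consists of all multiples of g, so f ∈ (g) iff g | f, i.e. iff the remainder of f on division by g is 0. Divide f by g (g is monic, so eliminate the leading term of the running remainder at each step):
  leading term x^5: subtract (x^2)·g(x) = x^5 + x^4 - 2·x^3 - 2·x^2, leaving -3·x^4 - 3·x^3 + 6·x^2 + 6·x
  leading term -3·x^4: subtract (-3·x)·g(x) = -3·x^4 - 3·x^3 + 6·x^2 + 6·x, leaving 0
The remainder is 0, so f(x) = g(x) · h(x) with h(x) = x^2 - 3·x. Hence g | f, i.e. f ∈ (g).

Final answer: YES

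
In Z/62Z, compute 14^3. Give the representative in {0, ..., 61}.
16

Use repeated squaring. Binary(3) = 11. Walk through the bits of the exponent 3 left-to-right: at each bit after the leading one, square the running value, then multiply by 14 if the bit is 1 (always reducing mod 62):
  bit 1 = 1 (leading): start with 14.
  bit 2 = 1: square 14^2 = 196 ≡ 10; bit is 1, so multiply 10·14 = 140 ≡ 16 (mod 62).
Final value: 14^3 ≡ 16 (mod 62).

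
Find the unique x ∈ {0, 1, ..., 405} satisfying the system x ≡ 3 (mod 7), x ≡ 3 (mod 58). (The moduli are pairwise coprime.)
x ≡ 3 (mod 406); the representative in [0, 406) is 3

The moduli 7, 58 are pairwise coprime, so by the CRT there is a unique solution mod 7·58 = 406.
Solve by successive substitution. Start with x ≡ 3 (mod 7).
  Combine with x ≡ 3 (mod 58): write x = 3 + 7·t and require 3 + 7·t ≡ 3 (mod 58), i.e. 7·t ≡ 3 − 3 ≡ 0 (mod 58). Since 7^(−1) ≡ 25 (mod 58), t ≡ 25·0 ≡ 0 (mod 58). So x ≡ 3 + 7·0 = 3 (mod 406).
Unique solution in [0, 406): x = 3.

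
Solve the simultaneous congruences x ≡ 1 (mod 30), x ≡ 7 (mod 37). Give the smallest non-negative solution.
x ≡ 451 (mod 1110); the representative in [0, 1110) is 451

The moduli 30, 37 are pairwise coprime, so by the CRT there is a unique solution mod 30·37 = 1110.
Solve by successive substitution. Start with x ≡ 1 (mod 30).
  Combine with x ≡ 7 (mod 37): write x = 1 + 30·t and require 1 + 30·t ≡ 7 (mod 37), i.e. 30·t ≡ 7 − 1 ≡ 6 (mod 37). Since 30^(−1) ≡ 21 (mod 37), t ≡ 21·6 ≡ 15 (mod 37). So x ≡ 1 + 30·15 = 451 (mod 1110).
Unique solution in [0, 1110): x = 451.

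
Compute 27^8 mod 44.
Use repeated squaring. Binary(8) = 1000. Walk through the bits of the exponent 8 left-to-right: at each bit after the leading one, square the running value, then multiply by 27 if the bit is 1 (always reducing mod 44):
  bit 1 = 1 (leading): start with 27.
  bit 2 = 0: square 27^2 = 729 ≡ 25 (mod 44).
  bit 3 = 0: square 25^2 = 625 ≡ 9 (mod 44).
  bit 4 = 0: square 9^2 = 81 ≡ 37 (mod 44).
Final value: 27^8 ≡ 37 (mod 44).

Final answer: 37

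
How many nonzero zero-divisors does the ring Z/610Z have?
In Z/610Z each nonzero element is either a unit (gcd with 610 is 1) or a zero-divisor (gcd > 1). The number of units is φ(610): factorise 610 = 2 · 5 · 61, so φ(610) = (2 − 1) · (5 − 1) · (61 − 1) = 1 · 4 · 60 = 240. The nonzero elements number 610 − 1 = 609. Hence the nonzero zero-divisors number 609 − 240 = 369.

Final answer: Z/610Z has 369 nonzero zero-divisors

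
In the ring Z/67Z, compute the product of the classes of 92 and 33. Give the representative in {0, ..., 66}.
21

Reduce the factors first: 92 ≡ 25 (mod 67), so 92 · 33 ≡ 25 · 33 (mod 67). 25 · 33 = 825. Dividing by 67: 825 = 12·67 + 21. So (92 · 33) mod 67 = 21.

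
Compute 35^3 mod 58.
Use repeated squaring. Binary(3) = 11. Walk through the bits of the exponent 3 left-to-right: at each bit after the leading one, square the running value, then multiply by 35 if the bit is 1 (always reducing mod 58):
  bit 1 = 1 (leading): start with 35.
  bit 2 = 1: square 35^2 = 1225 ≡ 7; bit is 1, so multiply 7·35 = 245 ≡ 13 (mod 58).
Final value: 35^3 ≡ 13 (mod 58).

Final answer: 13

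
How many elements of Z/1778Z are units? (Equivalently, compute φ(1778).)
Z/1778Z has φ(1778) = 756 units

An element a ∈ Z/1778Z is a unit iff gcd(a, 1778) = 1, so the number of units is φ(1778). φ is multiplicative, with φ(p^e) = p^e − p^(e−1). Factorise 1778 = 2 · 7 · 127. Then
  φ(1778) = (2 − 1) · (7 − 1) · (127 − 1) = 1 · 6 · 126 = 756.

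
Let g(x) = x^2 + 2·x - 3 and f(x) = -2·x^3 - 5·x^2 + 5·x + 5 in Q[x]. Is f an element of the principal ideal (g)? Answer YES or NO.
In Q[x] the ideal (g) consists of all multiples of g, so f ∈ (g) iff g | f, i.e. iff the remainder of f on division by g is 0. Divide f by g (g is monic, so eliminate the leading term of the running remainder at each step):
  leading term -2·x^3: subtract (-2·x)·g(x) = -2·x^3 - 4·x^2 + 6·x, leaving -x^2 - x + 5
  leading term -x^2: subtract (-1)·g(x) = -x^2 - 2·x + 3, leaving x + 2
The remainder r(x) = x + 2 ≠ 0 (and deg r < deg g), so g ∤ f, i.e. f ∉ (g).

Final answer: NO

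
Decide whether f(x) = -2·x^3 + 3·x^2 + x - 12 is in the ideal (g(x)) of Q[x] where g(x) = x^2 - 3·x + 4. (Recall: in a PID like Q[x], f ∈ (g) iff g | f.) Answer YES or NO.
YES

In Q[x] the ideal (g) consists of all multiples of g, so f ∈ (g) iff g | f, i.e. iff the remainder of f on division by g is 0. Divide f by g (g is monic, so eliminate the leading term of the running remainder at each step):
  leading term -2·x^3: subtract (-2·x)·g(x) = -2·x^3 + 6·x^2 - 8·x, leaving -3·x^2 + 9·x - 12
  leading term -3·x^2: subtract (-3)·g(x) = -3·x^2 + 9·x - 12, leaving 0
The remainder is 0, so f(x) = g(x) · h(x) with h(x) = -2·x - 3. Hence g | f, i.e. f ∈ (g).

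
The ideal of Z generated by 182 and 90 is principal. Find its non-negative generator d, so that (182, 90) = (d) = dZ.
In the PID Z, (a, b) is generated by gcd(a, b). Compute gcd(182, 90) with the extended Euclidean algorithm, tracking rows (r, s, t) with s·182 + t·90 = r:
  row A: (182, 1, 0)   [1·182 + 0·90 = 182]
  row B: (90, 0, 1)   [0·182 + 1·90 = 90]
  182 = 2·90 + 2   → row C = row A − 2·row B = (2, 1, −2)   [check: 1·182 − 2·90 = 2]
  90 = 45·2 + 0   → remainder 0, stop. gcd = 2 (last nonzero row C).
So gcd(182, 90) = 2, with Bézout identity 1·182 − 2·90 = 2. Containment (⊇): the Bézout identity exhibits 2 as an element of (182, 90), giving (2) ⊆ (182, 90). Containment (⊆): since 2 | 182 and 2 | 90 (182 = 2·91, 90 = 2·45), every Z-linear combination of 182 and 90 is divisible by 2, so (182, 90) ⊆ (2). Therefore (182, 90) = (2), d = 2.

Final answer: (182, 90) = (2); d = 2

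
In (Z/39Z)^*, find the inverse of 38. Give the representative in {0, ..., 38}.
38^(−1) ≡ 38 (mod 39)

Apply the extended Euclidean algorithm to (39, 38), tracking rows (r, s, t) with s·39 + t·38 = r. Each division r_prev = q·r_cur + r_new produces the new row as (previous row) − q·(current row):
  row A: (39, 1, 0)   [1·39 + 0·38 = 39]
  row B: (38, 0, 1)   [0·39 + 1·38 = 38]
  39 = 1·38 + 1   → row C = row A − 1·row B = (1, 1, −1)   [check: 1·39 − 1·38 = 1]
  38 = 38·1 + 0   → remainder 0, stop. gcd = 1 (last nonzero row C).
The gcd is 1, so 38 is invertible mod 39. The last nonzero row gives 1·39 − 1·38 = 1, so t = −1. So 38^(−1) ≡ −1 ≡ 38 (mod 39). Verify: 38 · 38 = 1444 ≡ 1 (mod 39). ✓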